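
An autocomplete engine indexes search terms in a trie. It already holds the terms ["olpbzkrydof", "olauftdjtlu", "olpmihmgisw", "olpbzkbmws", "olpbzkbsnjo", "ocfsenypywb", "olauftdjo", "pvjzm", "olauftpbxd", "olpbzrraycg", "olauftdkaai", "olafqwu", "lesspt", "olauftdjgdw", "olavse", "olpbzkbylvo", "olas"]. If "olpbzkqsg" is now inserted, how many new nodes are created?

3

"olpbzk" is already a path in the trie; the remaining "qsg" must be added.
So 9 − 6 = 3 new nodes.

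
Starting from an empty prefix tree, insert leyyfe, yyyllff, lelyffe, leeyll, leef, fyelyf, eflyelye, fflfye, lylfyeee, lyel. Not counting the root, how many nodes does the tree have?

51

Insert word by word; a character creates a node only if that edge doesn't already exist:
  "leyyfe" → 6 new (l, e, y, y, f, e)
  "yyyllff" → 7 new (y, y, y, l, l, f, f)
  "lelyffe" → prefix "le" already present; 5 new (l, y, f, f, e)
  "leeyll" → prefix "le" already present; 4 new (e, y, l, l)
  "leef" → prefix "lee" already present; 1 new (f)
  "fyelyf" → 6 new (f, y, e, l, y, f)
  "eflyelye" → 8 new (e, f, l, y, e, l, y, e)
  "fflfye" → prefix "f" already present; 5 new (f, l, f, y, e)
  "lylfyeee" → prefix "l" already present; 7 new (y, l, f, y, e, e, e)
  "lyel" → prefix "ly" already present; 2 new (e, l)
Total nodes = 6 + 7 + 5 + 4 + 1 + 6 + 8 + 5 + 7 + 2 = 51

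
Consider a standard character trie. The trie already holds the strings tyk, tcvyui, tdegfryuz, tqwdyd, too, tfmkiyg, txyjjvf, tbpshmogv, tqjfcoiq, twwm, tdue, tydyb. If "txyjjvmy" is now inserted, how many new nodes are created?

"txyjjv" is already a path in the trie; the remaining "my" must be added.
Each of the 2 remaining characters creates one node.

2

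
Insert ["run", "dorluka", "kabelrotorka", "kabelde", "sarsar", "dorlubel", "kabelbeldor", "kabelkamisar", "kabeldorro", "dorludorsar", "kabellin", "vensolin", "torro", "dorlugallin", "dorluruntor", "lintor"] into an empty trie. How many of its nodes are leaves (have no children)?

16

A leaf is a node with no children — equivalently, the end of a word that is not a proper prefix of any other stored word.
Those words: "dorlubel", "dorludorsar", "dorlugallin", "dorluka", "dorluruntor", "kabelbeldor", "kabelde", "kabeldorro", "kabelkamisar", "kabellin", "kabelrotorka", "lintor", "run", "sarsar", "torro", "vensolin"
Leaf count: 16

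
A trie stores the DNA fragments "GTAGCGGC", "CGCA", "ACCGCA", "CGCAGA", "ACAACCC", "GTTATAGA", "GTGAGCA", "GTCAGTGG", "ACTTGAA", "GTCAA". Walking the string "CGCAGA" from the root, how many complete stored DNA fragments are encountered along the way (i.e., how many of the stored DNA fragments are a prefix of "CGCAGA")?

2

Walk "CGCAGA" from the root; an end-of-word marker is hit whenever a stored word is a prefix of "CGCAGA".
Prefixes of the query that are stored words: "CGCA", "CGCAGA"
Count: 2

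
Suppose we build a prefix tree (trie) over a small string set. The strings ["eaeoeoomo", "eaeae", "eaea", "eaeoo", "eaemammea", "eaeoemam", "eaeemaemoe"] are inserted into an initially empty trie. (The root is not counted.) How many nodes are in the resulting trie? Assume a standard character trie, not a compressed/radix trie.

Count nodes per top-level branch (shared prefixes stored once):
  'e'-branch (eaea, eaeae, eaeemaemoe, eaemammea, eaeoemam, eaeoeoomo, eaeoo): 28 nodes
Sum: 28

28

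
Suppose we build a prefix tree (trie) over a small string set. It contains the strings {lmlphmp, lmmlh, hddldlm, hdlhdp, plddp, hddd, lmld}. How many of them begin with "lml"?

Traverse to the node for "lml", then collect every word in that subtree.
Matches: "lmld", "lmlphmp"
Count: 2

2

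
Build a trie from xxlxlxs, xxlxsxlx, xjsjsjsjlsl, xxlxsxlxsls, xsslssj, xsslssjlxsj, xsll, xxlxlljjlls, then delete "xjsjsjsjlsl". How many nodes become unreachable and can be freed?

10

A node on "xjsjsjsjlsl"'s path can go only if nothing else ends at it or branches off below it.
The suffix "jsjsjsjlsl" (10 nodes) is used only by "xjsjsjsjlsl"; the node for "x" still has the child "x", so pruning stops there.
Nodes removed: 10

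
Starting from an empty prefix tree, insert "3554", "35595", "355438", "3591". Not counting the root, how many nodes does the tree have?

Insert word by word; a character creates a node only if that edge doesn't already exist:
  "3554" → 4 new (3, 5, 5, 4)
  "35595" → prefix "355" already present; 2 new (9, 5)
  "355438" → prefix "3554" already present; 2 new (3, 8)
  "3591" → prefix "35" already present; 2 new (9, 1)
Total nodes = 4 + 2 + 2 + 2 = 10

10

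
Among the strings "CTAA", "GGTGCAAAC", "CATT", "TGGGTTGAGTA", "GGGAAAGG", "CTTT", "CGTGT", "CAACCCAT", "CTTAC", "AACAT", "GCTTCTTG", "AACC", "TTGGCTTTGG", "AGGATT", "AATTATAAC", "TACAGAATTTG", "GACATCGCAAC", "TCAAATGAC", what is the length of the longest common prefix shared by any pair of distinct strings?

Equivalently: take the maximum, over all pairs, of their longest common prefix length.
"AACAT" and "AACC" agree on "AAC" (3 characters) before diverging; nothing deeper is shared.
Longest shared-prefix length: 3

3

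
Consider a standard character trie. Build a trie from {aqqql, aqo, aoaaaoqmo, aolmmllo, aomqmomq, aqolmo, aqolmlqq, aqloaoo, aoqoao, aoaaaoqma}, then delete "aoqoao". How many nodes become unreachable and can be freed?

A node on "aoqoao"'s path can go only if nothing else ends at it or branches off below it.
The suffix "qoao" (4 nodes) is used only by "aoqoao"; the node for "ao" still has the child "a", so pruning stops there.
Nodes removed: 4

4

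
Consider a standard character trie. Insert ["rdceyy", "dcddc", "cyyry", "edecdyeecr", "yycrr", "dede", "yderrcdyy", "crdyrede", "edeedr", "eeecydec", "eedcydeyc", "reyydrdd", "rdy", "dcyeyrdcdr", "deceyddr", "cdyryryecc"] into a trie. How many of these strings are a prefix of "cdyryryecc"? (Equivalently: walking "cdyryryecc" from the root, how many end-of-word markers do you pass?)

1

Check each prefix of "cdyryryecc" against the stored set — each match is an end-marker on the path.
Prefixes of the query that are stored words: "cdyryryecc"
Count: 1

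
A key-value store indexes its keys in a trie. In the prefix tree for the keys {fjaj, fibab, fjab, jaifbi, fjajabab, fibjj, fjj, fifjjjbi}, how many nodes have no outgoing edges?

7

Leaves are exactly the stored words that no other stored word extends.
Those words: "fibab", "fibjj", "fifjjjbi", "fjab", "fjajabab", "fjj", "jaifbi"
Leaf count: 7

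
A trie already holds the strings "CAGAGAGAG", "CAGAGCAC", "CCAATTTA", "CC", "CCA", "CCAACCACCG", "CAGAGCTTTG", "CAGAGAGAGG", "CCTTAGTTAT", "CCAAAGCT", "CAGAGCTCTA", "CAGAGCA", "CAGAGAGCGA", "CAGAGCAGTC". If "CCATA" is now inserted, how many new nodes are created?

2

"CCA" is already a path in the trie; the remaining "TA" must be added.
So 5 − 3 = 2 new nodes.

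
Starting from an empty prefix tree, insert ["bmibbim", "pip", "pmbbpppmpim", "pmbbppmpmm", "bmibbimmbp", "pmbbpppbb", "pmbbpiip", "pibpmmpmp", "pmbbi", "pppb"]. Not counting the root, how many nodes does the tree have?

43

Insert word by word; a character creates a node only if that edge doesn't already exist:
  "bmibbim" → 7 new (b, m, i, b, b, i, m)
  "pip" → 3 new (p, i, p)
  "pmbbpppmpim" → prefix "p" already present; 10 new (m, b, b, p, p, p, m, p, i, m)
  "pmbbppmpmm" → prefix "pmbbpp" already present; 4 new (m, p, m, m)
  "bmibbimmbp" → prefix "bmibbim" already present; 3 new (m, b, p)
  "pmbbpppbb" → prefix "pmbbppp" already present; 2 new (b, b)
  "pmbbpiip" → prefix "pmbbp" already present; 3 new (i, i, p)
  "pibpmmpmp" → prefix "pi" already present; 7 new (b, p, m, m, p, m, p)
  "pmbbi" → prefix "pmbb" already present; 1 new (i)
  "pppb" → prefix "p" already present; 3 new (p, p, b)
Total nodes = 7 + 3 + 10 + 4 + 3 + 2 + 3 + 7 + 1 + 3 = 43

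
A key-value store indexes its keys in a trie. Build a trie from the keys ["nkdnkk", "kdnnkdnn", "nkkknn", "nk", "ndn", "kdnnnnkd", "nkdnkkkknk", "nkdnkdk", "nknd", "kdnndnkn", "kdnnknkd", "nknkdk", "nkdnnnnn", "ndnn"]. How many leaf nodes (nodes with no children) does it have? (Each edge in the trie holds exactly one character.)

11

Leaves are exactly the stored words that no other stored word extends.
Those words: "kdnndnkn", "kdnnkdnn", "kdnnknkd", "kdnnnnkd", "ndnn", "nkdnkdk", "nkdnkkkknk", "nkdnnnnn", "nkkknn", "nknd", "nknkdk"
Leaf count: 11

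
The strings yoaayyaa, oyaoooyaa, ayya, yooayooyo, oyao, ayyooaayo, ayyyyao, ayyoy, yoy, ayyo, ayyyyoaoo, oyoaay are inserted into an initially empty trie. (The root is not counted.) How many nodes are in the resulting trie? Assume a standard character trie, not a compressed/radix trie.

48

Count nodes per top-level branch (shared prefixes stored once):
  'a'-branch (ayya, ayyo, ayyooaayo, ayyoy, ayyyyao, ayyyyoaoo): 19 nodes
  'o'-branch (oyao, oyaoooyaa, oyoaay): 13 nodes
  'y'-branch (yoaayyaa, yooayooyo, yoy): 16 nodes
Sum: 48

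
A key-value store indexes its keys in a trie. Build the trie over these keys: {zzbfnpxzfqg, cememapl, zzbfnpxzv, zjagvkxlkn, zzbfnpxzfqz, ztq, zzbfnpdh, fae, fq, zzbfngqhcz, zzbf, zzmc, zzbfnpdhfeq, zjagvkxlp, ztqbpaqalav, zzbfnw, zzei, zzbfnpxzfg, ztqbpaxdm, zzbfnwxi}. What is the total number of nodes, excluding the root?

Trace insertions, counting only characters that open a new branch:
  "zzbfnpxzfqg" → 11 new (z, z, b, f, n, p, x, z, f, q, g)
  "cememapl" → 8 new (c, e, m, e, m, a, p, l)
  "zzbfnpxzv" → prefix "zzbfnpxz" already present; 1 new (v)
  "zjagvkxlkn" → prefix "z" already present; 9 new (j, a, g, v, k, x, l, k, n)
  "zzbfnpxzfqz" → prefix "zzbfnpxzfq" already present; 1 new (z)
  "ztq" → prefix "z" already present; 2 new (t, q)
  "zzbfnpdh" → prefix "zzbfnp" already present; 2 new (d, h)
  "fae" → 3 new (f, a, e)
  "fq" → prefix "f" already present; 1 new (q)
  "zzbfngqhcz" → prefix "zzbfn" already present; 5 new (g, q, h, c, z)
  "zzbf" → prefix "zzbf" already present; 0 new (none)
  "zzmc" → prefix "zz" already present; 2 new (m, c)
  "zzbfnpdhfeq" → prefix "zzbfnpdh" already present; 3 new (f, e, q)
  "zjagvkxlp" → prefix "zjagvkxl" already present; 1 new (p)
  "ztqbpaqalav" → prefix "ztq" already present; 8 new (b, p, a, q, a, l, a, v)
  "zzbfnw" → prefix "zzbfn" already present; 1 new (w)
  "zzei" → prefix "zz" already present; 2 new (e, i)
  "zzbfnpxzfg" → prefix "zzbfnpxzf" already present; 1 new (g)
  "ztqbpaxdm" → prefix "ztqbpa" already present; 3 new (x, d, m)
  "zzbfnwxi" → prefix "zzbfnw" already present; 2 new (x, i)
Total nodes = 11 + 8 + 1 + 9 + 1 + 2 + 2 + 3 + 1 + 5 + 0 + 2 + 3 + 1 + 8 + 1 + 2 + 1 + 3 + 2 = 66

66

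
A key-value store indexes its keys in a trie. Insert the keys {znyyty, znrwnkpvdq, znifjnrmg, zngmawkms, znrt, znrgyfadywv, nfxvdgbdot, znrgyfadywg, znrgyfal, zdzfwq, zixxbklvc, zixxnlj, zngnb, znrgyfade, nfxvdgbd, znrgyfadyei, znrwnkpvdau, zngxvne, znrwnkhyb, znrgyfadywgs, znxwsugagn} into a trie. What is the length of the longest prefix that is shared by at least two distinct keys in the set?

11

The deepest shared node is where two words last agree before diverging.
"znrgyfadywg" and "znrgyfadywgs" agree on "znrgyfadywg" (11 characters) before diverging; nothing deeper is shared.
Longest shared-prefix length: 11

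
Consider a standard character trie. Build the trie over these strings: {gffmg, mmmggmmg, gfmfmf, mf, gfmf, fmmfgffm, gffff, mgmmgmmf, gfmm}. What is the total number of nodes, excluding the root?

For each word, the new-node count is its length minus the longest prefix already in the trie:
  "gffmg" → 5 new (g, f, f, m, g)
  "mmmggmmg" → 8 new (m, m, m, g, g, m, m, g)
  "gfmfmf" → prefix "gf" already present; 4 new (m, f, m, f)
  "mf" → prefix "m" already present; 1 new (f)
  "gfmf" → prefix "gfmf" already present; 0 new (none)
  "fmmfgffm" → 8 new (f, m, m, f, g, f, f, m)
  "gffff" → prefix "gff" already present; 2 new (f, f)
  "mgmmgmmf" → prefix "m" already present; 7 new (g, m, m, g, m, m, f)
  "gfmm" → prefix "gfm" already present; 1 new (m)
Total nodes = 5 + 8 + 4 + 1 + 0 + 8 + 2 + 7 + 1 = 36

36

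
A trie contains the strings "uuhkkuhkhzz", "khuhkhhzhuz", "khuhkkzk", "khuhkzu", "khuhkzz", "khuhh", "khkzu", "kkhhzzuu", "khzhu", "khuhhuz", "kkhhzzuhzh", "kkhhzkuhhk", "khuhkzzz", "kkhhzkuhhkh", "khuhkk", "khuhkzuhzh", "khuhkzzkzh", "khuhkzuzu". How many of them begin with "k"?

Traverse to the node for "k", then collect every word in that subtree.
Matches: "khkzu", "khuhh", "khuhhuz", "khuhkhhzhuz", "khuhkk", "khuhkkzk", "khuhkzu", "khuhkzuhzh", "khuhkzuzu", "khuhkzz", "khuhkzzkzh", "khuhkzzz", "khzhu", "kkhhzkuhhk", "kkhhzkuhhkh", "kkhhzzuhzh", "kkhhzzuu"
Count: 17

17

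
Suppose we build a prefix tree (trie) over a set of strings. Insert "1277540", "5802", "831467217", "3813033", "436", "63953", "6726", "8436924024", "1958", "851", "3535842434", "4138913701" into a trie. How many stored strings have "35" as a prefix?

Walk to "35"; the words in its subtree are exactly those with that prefix.
Words under "35": 3535842434
Count: 1

1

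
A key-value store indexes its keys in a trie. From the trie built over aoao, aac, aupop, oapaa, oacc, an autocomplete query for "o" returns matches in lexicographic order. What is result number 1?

oacc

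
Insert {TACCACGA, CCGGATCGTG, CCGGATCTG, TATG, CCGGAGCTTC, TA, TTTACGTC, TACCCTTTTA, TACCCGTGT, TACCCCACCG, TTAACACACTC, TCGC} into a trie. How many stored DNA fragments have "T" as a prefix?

Filter for entries beginning with "T":
Words under "T": TA, TACCACGA, TACCCCACCG, TACCCGTGT, TACCCTTTTA, TATG, TCGC, TTAACACACTC, TTTACGTC
Count: 9

9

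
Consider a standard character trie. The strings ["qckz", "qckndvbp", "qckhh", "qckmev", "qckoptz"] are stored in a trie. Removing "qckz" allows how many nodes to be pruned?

A node on "qckz"'s path can go only if nothing else ends at it or branches off below it.
The suffix "z" (1 node) is used only by "qckz"; the node for "qck" still has the child "n", so pruning stops there.
Nodes removed: 1

1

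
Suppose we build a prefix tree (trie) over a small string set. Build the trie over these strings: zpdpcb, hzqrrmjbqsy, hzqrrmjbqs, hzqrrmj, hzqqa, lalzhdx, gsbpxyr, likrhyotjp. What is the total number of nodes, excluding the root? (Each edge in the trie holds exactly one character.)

Count nodes per top-level branch (shared prefixes stored once):
  'g'-branch (gsbpxyr): 7 nodes
  'h'-branch (hzqqa, hzqrrmj, hzqrrmjbqs, hzqrrmjbqsy): 13 nodes
  'l'-branch (lalzhdx, likrhyotjp): 16 nodes
  'z'-branch (zpdpcb): 6 nodes
Sum: 42

42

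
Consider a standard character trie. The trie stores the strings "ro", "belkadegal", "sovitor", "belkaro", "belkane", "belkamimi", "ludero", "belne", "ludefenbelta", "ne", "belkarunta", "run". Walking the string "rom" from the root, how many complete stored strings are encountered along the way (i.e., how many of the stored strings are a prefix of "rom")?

1

Traverse "rom" character by character; count nodes along the way that are marked as word ends.
Prefixes of the query that are stored words: "ro"
Count: 1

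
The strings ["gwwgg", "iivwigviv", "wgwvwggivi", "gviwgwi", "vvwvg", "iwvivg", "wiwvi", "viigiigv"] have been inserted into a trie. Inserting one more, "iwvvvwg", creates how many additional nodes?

4

Walking "iwvvvwg" from the root, the first 3 characters ("iwv") follow existing edges; "v" is the first miss.
So 7 − 3 = 4 new nodes.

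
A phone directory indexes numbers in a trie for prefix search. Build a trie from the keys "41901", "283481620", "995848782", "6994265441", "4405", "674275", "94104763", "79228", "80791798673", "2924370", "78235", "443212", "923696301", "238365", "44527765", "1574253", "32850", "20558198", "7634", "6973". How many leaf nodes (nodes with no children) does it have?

Leaves are exactly the stored words that no other stored word extends.
Those words: "1574253", "20558198", "238365", "283481620", "2924370", "32850", "41901", "4405", "443212", "44527765", "674275", "6973", "6994265441", "7634", "78235", "79228", "80791798673", "923696301", "94104763", "995848782"
Leaf count: 20

20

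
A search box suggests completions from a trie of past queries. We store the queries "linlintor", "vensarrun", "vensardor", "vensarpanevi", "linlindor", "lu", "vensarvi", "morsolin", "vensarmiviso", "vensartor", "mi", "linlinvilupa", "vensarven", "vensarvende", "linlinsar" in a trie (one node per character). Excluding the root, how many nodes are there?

64

Count nodes per top-level branch (shared prefixes stored once):
  'l'-branch (linlindor, linlinsar, linlintor, linlinvilupa, lu): 22 nodes
  'm'-branch (mi, morsolin): 9 nodes
  'v'-branch (vensardor, vensarmiviso, vensarpanevi, vensarrun, vensartor, vensarven, vensarvende, vensarvi): 33 nodes
Sum: 64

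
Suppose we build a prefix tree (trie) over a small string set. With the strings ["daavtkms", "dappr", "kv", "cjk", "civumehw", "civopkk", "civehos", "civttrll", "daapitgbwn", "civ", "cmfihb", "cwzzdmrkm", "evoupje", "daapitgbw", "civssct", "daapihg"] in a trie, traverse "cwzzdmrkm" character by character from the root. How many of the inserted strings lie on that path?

1

Traverse "cwzzdmrkm" character by character; count nodes along the way that are marked as word ends.
Prefixes of the query that are stored words: "cwzzdmrkm"
Count: 1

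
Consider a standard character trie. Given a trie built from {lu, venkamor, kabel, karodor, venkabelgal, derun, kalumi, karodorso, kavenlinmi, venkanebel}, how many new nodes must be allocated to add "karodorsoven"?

"karodorso" is already a path in the trie; the remaining "ven" must be added.
So 12 − 9 = 3 new nodes.

3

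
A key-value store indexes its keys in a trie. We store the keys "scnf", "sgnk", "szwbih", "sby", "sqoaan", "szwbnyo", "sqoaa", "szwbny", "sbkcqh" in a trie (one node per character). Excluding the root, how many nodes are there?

Trie structure (* marks end of a word):
(root)
└─ s
   ├─ b
   │  ├─ k
   │  │  └─ c
   │  │     └─ q
   │  │        └─ h *
   │  └─ y *
   ├─ c
   │  └─ n
   │     └─ f *
   ├─ g
   │  └─ n
   │     └─ k *
   ├─ q
   │  └─ o
   │     └─ a
   │        └─ a *
   │           └─ n *
   └─ z
      └─ w
         └─ b
            ├─ i
            │  └─ h *
            └─ n
               └─ y *
                  └─ o *
Counting every labelled node above: 26.

26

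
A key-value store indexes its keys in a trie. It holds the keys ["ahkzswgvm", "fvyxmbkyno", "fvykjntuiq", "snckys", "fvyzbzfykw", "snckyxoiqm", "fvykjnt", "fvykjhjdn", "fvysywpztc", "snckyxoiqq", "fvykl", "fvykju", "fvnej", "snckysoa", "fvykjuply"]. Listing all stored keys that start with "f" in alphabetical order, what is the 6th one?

Words with prefix "f", in lexicographic order: "fvnej", "fvykjhjdn", "fvykjnt", "fvykjntuiq", "fvykju", "fvykjuply", "fvykl", "fvysywpztc", "fvyxmbkyno", "fvyzbzfykw"
Position 6: fvykjuply

fvykjuply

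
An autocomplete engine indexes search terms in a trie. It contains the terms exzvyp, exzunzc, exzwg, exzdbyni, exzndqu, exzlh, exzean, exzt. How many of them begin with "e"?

Traverse to the node for "e", then collect every word in that subtree.
Words under "e": exzdbyni, exzean, exzlh, exzndqu, exzt, exzunzc, exzvyp, exzwg
Count: 8

8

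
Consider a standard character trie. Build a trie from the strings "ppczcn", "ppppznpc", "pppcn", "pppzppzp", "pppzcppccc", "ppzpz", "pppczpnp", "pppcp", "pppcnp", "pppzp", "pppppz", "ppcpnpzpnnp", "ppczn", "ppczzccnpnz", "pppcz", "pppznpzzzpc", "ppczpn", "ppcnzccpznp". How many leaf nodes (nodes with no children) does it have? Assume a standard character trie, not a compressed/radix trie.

A leaf is a node with no children — equivalently, the end of a word that is not a proper prefix of any other stored word.
Those words: "ppcnzccpznp", "ppcpnpzpnnp", "ppczcn", "ppczn", "ppczpn", "ppczzccnpnz", "pppcnp", "pppcp", "pppczpnp", "pppppz", "ppppznpc", "pppzcppccc", "pppznpzzzpc", "pppzppzp", "ppzpz"
Leaf count: 15

15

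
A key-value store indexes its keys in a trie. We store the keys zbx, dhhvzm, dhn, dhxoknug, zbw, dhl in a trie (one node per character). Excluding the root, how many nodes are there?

18

For each word, the new-node count is its length minus the longest prefix already in the trie:
  "zbx" → 3 new (z, b, x)
  "dhhvzm" → 6 new (d, h, h, v, z, m)
  "dhn" → prefix "dh" already present; 1 new (n)
  "dhxoknug" → prefix "dh" already present; 6 new (x, o, k, n, u, g)
  "zbw" → prefix "zb" already present; 1 new (w)
  "dhl" → prefix "dh" already present; 1 new (l)
Total nodes = 3 + 6 + 1 + 6 + 1 + 1 = 18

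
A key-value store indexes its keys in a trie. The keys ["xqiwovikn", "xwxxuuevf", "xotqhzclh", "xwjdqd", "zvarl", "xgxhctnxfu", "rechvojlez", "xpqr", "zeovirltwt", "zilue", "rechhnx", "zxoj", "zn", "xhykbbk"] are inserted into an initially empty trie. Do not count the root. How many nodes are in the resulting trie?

82

Insert word by word; a character creates a node only if that edge doesn't already exist:
  "xqiwovikn" → 9 new (x, q, i, w, o, v, i, k, n)
  "xwxxuuevf" → prefix "x" already present; 8 new (w, x, x, u, u, e, v, f)
  "xotqhzclh" → prefix "x" already present; 8 new (o, t, q, h, z, c, l, h)
  "xwjdqd" → prefix "xw" already present; 4 new (j, d, q, d)
  "zvarl" → 5 new (z, v, a, r, l)
  "xgxhctnxfu" → prefix "x" already present; 9 new (g, x, h, c, t, n, x, f, u)
  "rechvojlez" → 10 new (r, e, c, h, v, o, j, l, e, z)
  "xpqr" → prefix "x" already present; 3 new (p, q, r)
  "zeovirltwt" → prefix "z" already present; 9 new (e, o, v, i, r, l, t, w, t)
  "zilue" → prefix "z" already present; 4 new (i, l, u, e)
  "rechhnx" → prefix "rech" already present; 3 new (h, n, x)
  "zxoj" → prefix "z" already present; 3 new (x, o, j)
  "zn" → prefix "z" already present; 1 new (n)
  "xhykbbk" → prefix "x" already present; 6 new (h, y, k, b, b, k)
Total nodes = 9 + 8 + 8 + 4 + 5 + 9 + 10 + 3 + 9 + 4 + 3 + 3 + 1 + 6 = 82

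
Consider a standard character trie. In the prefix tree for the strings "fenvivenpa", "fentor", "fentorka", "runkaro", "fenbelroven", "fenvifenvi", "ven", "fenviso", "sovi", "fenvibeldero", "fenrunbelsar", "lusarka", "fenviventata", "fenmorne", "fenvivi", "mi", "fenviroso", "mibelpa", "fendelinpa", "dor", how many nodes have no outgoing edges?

Leaves are exactly the stored words that no other stored word extends.
Those words: "dor", "fenbelroven", "fendelinpa", "fenmorne", "fenrunbelsar", "fentorka", "fenvibeldero", "fenvifenvi", "fenviroso", "fenviso", "fenvivenpa", "fenviventata", "fenvivi", "lusarka", "mibelpa", "runkaro", "sovi", "ven"
Leaf count: 18

18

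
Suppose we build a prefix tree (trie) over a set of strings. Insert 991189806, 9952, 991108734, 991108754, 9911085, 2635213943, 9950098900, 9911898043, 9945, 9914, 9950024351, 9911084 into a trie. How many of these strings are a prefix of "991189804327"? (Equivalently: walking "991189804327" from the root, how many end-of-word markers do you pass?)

1

Check each prefix of "991189804327" against the stored set — each match is an end-marker on the path.
Prefixes of the query that are stored words: "9911898043"
Count: 1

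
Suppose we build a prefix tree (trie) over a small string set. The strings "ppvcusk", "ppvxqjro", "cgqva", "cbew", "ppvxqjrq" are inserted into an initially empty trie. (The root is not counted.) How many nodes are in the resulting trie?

Trie structure (* marks end of a word):
(root)
├─ c
│  ├─ b
│  │  └─ e
│  │     └─ w *
│  └─ g
│     └─ q
│        └─ v
│           └─ a *
└─ p
   └─ p
      └─ v
         ├─ c
         │  └─ u
         │     └─ s
         │        └─ k *
         └─ x
            └─ q
               └─ j
                  └─ r
                     ├─ o *
                     └─ q *
Counting every labelled node above: 21.

21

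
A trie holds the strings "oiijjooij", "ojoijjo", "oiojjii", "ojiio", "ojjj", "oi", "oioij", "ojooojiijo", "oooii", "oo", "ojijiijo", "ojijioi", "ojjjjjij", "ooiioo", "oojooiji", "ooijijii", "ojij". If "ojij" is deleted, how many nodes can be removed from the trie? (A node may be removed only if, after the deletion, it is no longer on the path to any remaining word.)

0

After clearing the end-marker at "ojij", prune upward until reaching a node still needed by another word.
Every node on "ojij" is still needed (e.g. by "ojijiijo"), so nothing is freed.
Nodes removed: 0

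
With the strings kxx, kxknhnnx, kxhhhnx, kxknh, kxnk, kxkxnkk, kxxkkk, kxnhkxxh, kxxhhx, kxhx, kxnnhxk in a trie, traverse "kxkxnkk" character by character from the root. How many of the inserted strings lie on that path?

Check each prefix of "kxkxnkk" against the stored set — each match is an end-marker on the path.
Prefixes of the query that are stored words: "kxkxnkk"
Count: 1

1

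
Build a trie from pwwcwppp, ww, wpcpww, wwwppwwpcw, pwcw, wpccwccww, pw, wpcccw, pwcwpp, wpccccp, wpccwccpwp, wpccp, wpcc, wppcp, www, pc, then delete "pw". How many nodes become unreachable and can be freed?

0

A node on "pw"'s path can go only if nothing else ends at it or branches off below it.
Every node on "pw" is still needed (e.g. by "pwwcwppp"), so nothing is freed.
Nodes removed: 0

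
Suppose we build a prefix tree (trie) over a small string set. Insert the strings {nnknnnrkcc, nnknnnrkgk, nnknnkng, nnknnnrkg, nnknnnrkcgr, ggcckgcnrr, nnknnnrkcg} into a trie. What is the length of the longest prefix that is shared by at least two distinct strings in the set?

10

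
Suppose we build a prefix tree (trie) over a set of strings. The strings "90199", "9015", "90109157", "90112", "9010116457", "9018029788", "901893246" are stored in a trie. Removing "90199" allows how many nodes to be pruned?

2

A node on "90199"'s path can go only if nothing else ends at it or branches off below it.
The suffix "99" (2 nodes) is used only by "90199"; the node for "901" still has the child "5", so pruning stops there.
Nodes removed: 2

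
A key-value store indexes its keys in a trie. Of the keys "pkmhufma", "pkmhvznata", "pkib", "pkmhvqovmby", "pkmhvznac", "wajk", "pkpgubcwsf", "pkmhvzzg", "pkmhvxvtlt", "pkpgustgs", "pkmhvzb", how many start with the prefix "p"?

Walk to "p"; the words in its subtree are exactly those with that prefix.
Matches: "pkib", "pkmhufma", "pkmhvqovmby", "pkmhvxvtlt", "pkmhvzb", "pkmhvznac", "pkmhvznata", "pkmhvzzg", "pkpgubcwsf", "pkpgustgs"
Count: 10

10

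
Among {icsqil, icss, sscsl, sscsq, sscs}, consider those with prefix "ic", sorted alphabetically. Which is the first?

icsqil

Filter for "ic…" and sort: "icsqil", "icss"
Position 1: icsqil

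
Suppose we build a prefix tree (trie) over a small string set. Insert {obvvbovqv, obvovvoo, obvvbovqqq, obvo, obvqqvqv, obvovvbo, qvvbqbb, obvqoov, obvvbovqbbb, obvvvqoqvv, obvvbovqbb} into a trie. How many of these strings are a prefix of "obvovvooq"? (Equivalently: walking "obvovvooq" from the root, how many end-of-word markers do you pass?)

Traverse "obvovvooq" character by character; count nodes along the way that are marked as word ends.
Prefixes of the query that are stored words: "obvo", "obvovvoo"
Count: 2

2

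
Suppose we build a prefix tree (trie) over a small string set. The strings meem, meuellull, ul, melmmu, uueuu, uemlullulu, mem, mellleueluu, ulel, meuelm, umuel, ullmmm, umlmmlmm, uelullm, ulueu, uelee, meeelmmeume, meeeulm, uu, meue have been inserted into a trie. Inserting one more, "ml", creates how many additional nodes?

"m" is already a path in the trie; the remaining "l" must be added.
New nodes needed: |"ml"| − 1 = 2 − 1 = 1.

1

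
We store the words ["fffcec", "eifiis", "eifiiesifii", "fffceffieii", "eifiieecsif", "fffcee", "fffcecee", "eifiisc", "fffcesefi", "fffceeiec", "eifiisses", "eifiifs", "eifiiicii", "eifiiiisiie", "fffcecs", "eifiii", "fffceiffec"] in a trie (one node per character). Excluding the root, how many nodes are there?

60

Trace insertions, counting only characters that open a new branch:
  "fffcec" → 6 new (f, f, f, c, e, c)
  "eifiis" → 6 new (e, i, f, i, i, s)
  "eifiiesifii" → prefix "eifii" already present; 6 new (e, s, i, f, i, i)
  "fffceffieii" → prefix "fffce" already present; 6 new (f, f, i, e, i, i)
  "eifiieecsif" → prefix "eifiie" already present; 5 new (e, c, s, i, f)
  "fffcee" → prefix "fffce" already present; 1 new (e)
  "fffcecee" → prefix "fffcec" already present; 2 new (e, e)
  "eifiisc" → prefix "eifiis" already present; 1 new (c)
  "fffcesefi" → prefix "fffce" already present; 4 new (s, e, f, i)
  "fffceeiec" → prefix "fffcee" already present; 3 new (i, e, c)
  "eifiisses" → prefix "eifiis" already present; 3 new (s, e, s)
  "eifiifs" → prefix "eifii" already present; 2 new (f, s)
  "eifiiicii" → prefix "eifii" already present; 4 new (i, c, i, i)
  "eifiiiisiie" → prefix "eifiii" already present; 5 new (i, s, i, i, e)
  "fffcecs" → prefix "fffcec" already present; 1 new (s)
  "eifiii" → prefix "eifiii" already present; 0 new (none)
  "fffceiffec" → prefix "fffce" already present; 5 new (i, f, f, e, c)
Total nodes = 6 + 6 + 6 + 6 + 5 + 1 + 2 + 1 + 4 + 3 + 3 + 2 + 4 + 5 + 1 + 0 + 5 = 60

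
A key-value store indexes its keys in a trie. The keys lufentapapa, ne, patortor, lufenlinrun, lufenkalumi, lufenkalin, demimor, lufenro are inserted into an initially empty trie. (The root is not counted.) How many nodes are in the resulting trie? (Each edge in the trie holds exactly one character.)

Insert word by word; a character creates a node only if that edge doesn't already exist:
  "lufentapapa" → 11 new (l, u, f, e, n, t, a, p, a, p, a)
  "ne" → 2 new (n, e)
  "patortor" → 8 new (p, a, t, o, r, t, o, r)
  "lufenlinrun" → prefix "lufen" already present; 6 new (l, i, n, r, u, n)
  "lufenkalumi" → prefix "lufen" already present; 6 new (k, a, l, u, m, i)
  "lufenkalin" → prefix "lufenkal" already present; 2 new (i, n)
  "demimor" → 7 new (d, e, m, i, m, o, r)
  "lufenro" → prefix "lufen" already present; 2 new (r, o)
Total nodes = 11 + 2 + 8 + 6 + 6 + 2 + 7 + 2 = 44

44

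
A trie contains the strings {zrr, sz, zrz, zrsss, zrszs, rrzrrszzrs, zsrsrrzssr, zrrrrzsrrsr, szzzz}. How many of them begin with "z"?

6

Filter for entries beginning with "z":
Words under "z": zrr, zrrrrzsrrsr, zrsss, zrszs, zrz, zsrsrrzssr
Count: 6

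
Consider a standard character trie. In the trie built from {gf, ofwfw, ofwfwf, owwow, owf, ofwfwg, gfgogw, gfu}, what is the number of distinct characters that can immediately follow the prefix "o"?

2

Walk "o" from the root, arriving at one node.
Distinct next characters after "o": f, w.
That node has 2 child edges.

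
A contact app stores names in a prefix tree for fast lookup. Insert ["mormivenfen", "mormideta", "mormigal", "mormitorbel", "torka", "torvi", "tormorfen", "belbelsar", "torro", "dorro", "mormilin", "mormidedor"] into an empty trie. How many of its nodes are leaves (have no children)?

12

A leaf is a node with no children — equivalently, the end of a word that is not a proper prefix of any other stored word.
Those words: "belbelsar", "dorro", "mormidedor", "mormideta", "mormigal", "mormilin", "mormitorbel", "mormivenfen", "torka", "tormorfen", "torro", "torvi"
Leaf count: 12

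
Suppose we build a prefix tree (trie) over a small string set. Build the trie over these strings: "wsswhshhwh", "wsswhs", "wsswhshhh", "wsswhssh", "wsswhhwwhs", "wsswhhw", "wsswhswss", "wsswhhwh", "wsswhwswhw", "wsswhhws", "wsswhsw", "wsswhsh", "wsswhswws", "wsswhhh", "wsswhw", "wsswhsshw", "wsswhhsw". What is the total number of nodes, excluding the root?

Trie structure (* marks end of a word):
(root)
└─ w
   └─ s
      └─ s
         └─ w
            └─ h
               ├─ h
               │  ├─ h *
               │  ├─ s
               │  │  └─ w *
               │  └─ w *
               │     ├─ h *
               │     ├─ s *
               │     └─ w
               │        └─ h
               │           └─ s *
               ├─ s *
               │  ├─ h *
               │  │  └─ h
               │  │     ├─ h *
               │  │     └─ w
               │  │        └─ h *
               │  ├─ s
               │  │  └─ h *
               │  │     └─ w *
               │  └─ w *
               │     ├─ s
               │     │  └─ s *
               │     └─ w
               │        └─ s *
               └─ w *
                  └─ s
                     └─ w
                        └─ h
                           └─ w *
Counting every labelled node above: 34.

34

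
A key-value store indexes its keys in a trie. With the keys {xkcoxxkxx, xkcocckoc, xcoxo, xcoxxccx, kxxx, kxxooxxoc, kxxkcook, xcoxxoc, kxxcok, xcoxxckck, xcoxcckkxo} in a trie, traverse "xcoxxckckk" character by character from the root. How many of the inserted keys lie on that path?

1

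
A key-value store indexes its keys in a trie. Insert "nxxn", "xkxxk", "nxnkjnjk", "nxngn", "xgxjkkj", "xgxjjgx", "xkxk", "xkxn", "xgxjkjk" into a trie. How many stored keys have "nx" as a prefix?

Filter for entries beginning with "nx":
Matches: "nxngn", "nxnkjnjk", "nxxn"
Count: 3

3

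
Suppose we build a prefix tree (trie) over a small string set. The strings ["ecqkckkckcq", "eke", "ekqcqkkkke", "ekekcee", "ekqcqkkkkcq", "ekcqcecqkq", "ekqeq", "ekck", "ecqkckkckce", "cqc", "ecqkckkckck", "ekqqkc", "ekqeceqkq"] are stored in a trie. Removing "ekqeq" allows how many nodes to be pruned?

1

After clearing the end-marker at "ekqeq", prune upward until reaching a node still needed by another word.
The suffix "q" (1 node) is used only by "ekqeq"; the node for "ekqe" still has the child "c", so pruning stops there.
Nodes removed: 1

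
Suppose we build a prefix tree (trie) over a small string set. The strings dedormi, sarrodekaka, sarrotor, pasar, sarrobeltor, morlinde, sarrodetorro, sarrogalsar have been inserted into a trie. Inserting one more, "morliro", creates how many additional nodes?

2

"morli" is already a path in the trie; the remaining "ro" must be added.
New nodes needed: |"morliro"| − 5 = 7 − 5 = 2.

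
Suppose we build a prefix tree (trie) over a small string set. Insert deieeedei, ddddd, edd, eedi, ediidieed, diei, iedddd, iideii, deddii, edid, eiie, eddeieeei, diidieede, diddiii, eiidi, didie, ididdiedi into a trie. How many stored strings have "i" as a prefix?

3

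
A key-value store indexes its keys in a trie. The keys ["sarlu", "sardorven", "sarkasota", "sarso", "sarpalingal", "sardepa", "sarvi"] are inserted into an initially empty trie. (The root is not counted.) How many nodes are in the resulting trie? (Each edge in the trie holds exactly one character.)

32

Trace insertions, counting only characters that open a new branch:
  "sarlu" → 5 new (s, a, r, l, u)
  "sardorven" → prefix "sar" already present; 6 new (d, o, r, v, e, n)
  "sarkasota" → prefix "sar" already present; 6 new (k, a, s, o, t, a)
  "sarso" → prefix "sar" already present; 2 new (s, o)
  "sarpalingal" → prefix "sar" already present; 8 new (p, a, l, i, n, g, a, l)
  "sardepa" → prefix "sard" already present; 3 new (e, p, a)
  "sarvi" → prefix "sar" already present; 2 new (v, i)
Total nodes = 5 + 6 + 6 + 2 + 8 + 3 + 2 = 32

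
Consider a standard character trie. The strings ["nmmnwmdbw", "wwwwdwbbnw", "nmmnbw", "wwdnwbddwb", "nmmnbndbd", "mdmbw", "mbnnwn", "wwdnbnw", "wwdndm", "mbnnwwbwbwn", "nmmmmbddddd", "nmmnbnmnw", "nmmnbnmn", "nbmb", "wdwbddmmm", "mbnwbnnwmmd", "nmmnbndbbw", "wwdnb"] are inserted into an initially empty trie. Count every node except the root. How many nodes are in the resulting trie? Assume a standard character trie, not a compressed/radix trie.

Insert word by word; a character creates a node only if that edge doesn't already exist:
  "nmmnwmdbw" → 9 new (n, m, m, n, w, m, d, b, w)
  "wwwwdwbbnw" → 10 new (w, w, w, w, d, w, b, b, n, w)
  "nmmnbw" → prefix "nmmn" already present; 2 new (b, w)
  "wwdnwbddwb" → prefix "ww" already present; 8 new (d, n, w, b, d, d, w, b)
  "nmmnbndbd" → prefix "nmmnb" already present; 4 new (n, d, b, d)
  "mdmbw" → 5 new (m, d, m, b, w)
  "mbnnwn" → prefix "m" already present; 5 new (b, n, n, w, n)
  "wwdnbnw" → prefix "wwdn" already present; 3 new (b, n, w)
  "wwdndm" → prefix "wwdn" already present; 2 new (d, m)
  "mbnnwwbwbwn" → prefix "mbnnw" already present; 6 new (w, b, w, b, w, n)
  "nmmmmbddddd" → prefix "nmm" already present; 8 new (m, m, b, d, d, d, d, d)
  "nmmnbnmnw" → prefix "nmmnbn" already present; 3 new (m, n, w)
  "nmmnbnmn" → prefix "nmmnbnmn" already present; 0 new (none)
  "nbmb" → prefix "n" already present; 3 new (b, m, b)
  "wdwbddmmm" → prefix "w" already present; 8 new (d, w, b, d, d, m, m, m)
  "mbnwbnnwmmd" → prefix "mbn" already present; 8 new (w, b, n, n, w, m, m, d)
  "nmmnbndbbw" → prefix "nmmnbndb" already present; 2 new (b, w)
  "wwdnb" → prefix "wwdnb" already present; 0 new (none)
Total nodes = 9 + 10 + 2 + 8 + 4 + 5 + 5 + 3 + 2 + 6 + 8 + 3 + 0 + 3 + 8 + 8 + 2 + 0 = 86

86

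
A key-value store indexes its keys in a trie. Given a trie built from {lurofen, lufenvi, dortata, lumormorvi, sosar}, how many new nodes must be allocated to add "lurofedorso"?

5

"lurofe" is already a path in the trie; the remaining "dorso" must be added.
Each of the 5 remaining characters creates one node.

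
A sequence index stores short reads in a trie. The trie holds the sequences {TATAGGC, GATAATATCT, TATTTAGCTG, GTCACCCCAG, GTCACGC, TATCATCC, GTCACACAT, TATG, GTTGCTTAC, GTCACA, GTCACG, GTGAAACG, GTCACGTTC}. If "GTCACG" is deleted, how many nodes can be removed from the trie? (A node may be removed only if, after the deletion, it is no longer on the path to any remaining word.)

A node on "GTCACG"'s path can go only if nothing else ends at it or branches off below it.
Every node on "GTCACG" is still needed (e.g. by "GTCACGC"), so nothing is freed.
Nodes removed: 0

0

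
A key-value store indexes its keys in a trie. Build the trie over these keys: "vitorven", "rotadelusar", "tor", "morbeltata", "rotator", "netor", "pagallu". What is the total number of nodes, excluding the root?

47

Count nodes per top-level branch (shared prefixes stored once):
  'm'-branch (morbeltata): 10 nodes
  'n'-branch (netor): 5 nodes
  'p'-branch (pagallu): 7 nodes
  'r'-branch (rotadelusar, rotator): 14 nodes
  't'-branch (tor): 3 nodes
  'v'-branch (vitorven): 8 nodes
Sum: 47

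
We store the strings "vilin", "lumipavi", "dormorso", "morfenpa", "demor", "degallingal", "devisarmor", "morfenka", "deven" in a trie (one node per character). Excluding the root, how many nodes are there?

54

Trace insertions, counting only characters that open a new branch:
  "vilin" → 5 new (v, i, l, i, n)
  "lumipavi" → 8 new (l, u, m, i, p, a, v, i)
  "dormorso" → 8 new (d, o, r, m, o, r, s, o)
  "morfenpa" → 8 new (m, o, r, f, e, n, p, a)
  "demor" → prefix "d" already present; 4 new (e, m, o, r)
  "degallingal" → prefix "de" already present; 9 new (g, a, l, l, i, n, g, a, l)
  "devisarmor" → prefix "de" already present; 8 new (v, i, s, a, r, m, o, r)
  "morfenka" → prefix "morfen" already present; 2 new (k, a)
  "deven" → prefix "dev" already present; 2 new (e, n)
Total nodes = 5 + 8 + 8 + 8 + 4 + 9 + 8 + 2 + 2 = 54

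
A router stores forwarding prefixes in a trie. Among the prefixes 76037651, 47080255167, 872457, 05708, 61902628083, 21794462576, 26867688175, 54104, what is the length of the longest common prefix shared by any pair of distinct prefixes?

1

Equivalently: take the maximum, over all pairs, of their longest common prefix length.
e.g. "21794462576" and "26867688175" share the prefix "2" of length 1; no pair shares a longer one.
Longest shared-prefix length: 1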